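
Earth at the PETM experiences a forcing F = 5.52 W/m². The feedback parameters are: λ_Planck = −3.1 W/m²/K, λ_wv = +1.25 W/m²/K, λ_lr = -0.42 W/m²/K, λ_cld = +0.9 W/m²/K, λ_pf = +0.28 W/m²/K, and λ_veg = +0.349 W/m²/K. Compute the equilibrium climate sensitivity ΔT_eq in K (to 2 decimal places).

Net feedback parameter λ = (−3.1) + (+1.25) + (-0.42) + (+0.9) + (+0.28) + (+0.349) = -0.741 W/m²/K.
ΔT = −F/λ = −5.52/(-0.741) = 7.45 K.

7.45 K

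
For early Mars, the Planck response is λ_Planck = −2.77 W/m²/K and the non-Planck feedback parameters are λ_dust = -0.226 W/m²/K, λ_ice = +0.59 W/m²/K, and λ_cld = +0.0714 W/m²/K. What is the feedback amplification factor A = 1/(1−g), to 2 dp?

Convert to gains: g_dust = -0.226/2.77 = -0.08159; g_ice = 0.59/2.77 = 0.213; g_cld = 0.0714/2.77 = 0.02578.
Total gain g = 0.15719.
A = 1/(1 − 0.15719) = 1.19.

1.19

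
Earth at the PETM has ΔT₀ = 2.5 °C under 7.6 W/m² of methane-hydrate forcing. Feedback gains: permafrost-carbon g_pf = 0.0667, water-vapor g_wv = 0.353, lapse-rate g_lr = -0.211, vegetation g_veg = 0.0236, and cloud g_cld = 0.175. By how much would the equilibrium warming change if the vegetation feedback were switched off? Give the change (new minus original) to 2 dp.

Original: g = 0.4073, ΔT = 2.5/(1−0.4073) = 4.2180 °C.
Without vegetation: g' = 0.3837, ΔT' = 2.5/(1−0.3837) = 4.0565 °C.
Change = 4.0565 − 4.2180 = -0.16 °C.

-0.16 °C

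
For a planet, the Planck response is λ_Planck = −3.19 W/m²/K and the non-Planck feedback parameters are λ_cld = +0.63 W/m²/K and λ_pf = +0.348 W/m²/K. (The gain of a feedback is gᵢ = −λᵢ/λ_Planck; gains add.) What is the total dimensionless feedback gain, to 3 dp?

Convert to gains: g_cld = 0.63/3.19 = 0.1975; g_pf = 0.348/3.19 = 0.1091.
Total gain g = 0.3066.

0.307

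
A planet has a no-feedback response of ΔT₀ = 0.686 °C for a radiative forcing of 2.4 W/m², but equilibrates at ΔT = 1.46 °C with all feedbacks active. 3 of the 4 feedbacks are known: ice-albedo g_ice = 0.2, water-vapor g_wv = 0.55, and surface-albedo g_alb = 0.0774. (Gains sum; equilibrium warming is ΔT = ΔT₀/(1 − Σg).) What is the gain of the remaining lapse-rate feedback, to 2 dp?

-0.30

Amplification A = ΔT/ΔT₀ = 1.46/0.686 = 2.128.
Total gain g = 1 − 1/A = 1 − 1/2.128 = 0.5301.
Known gains sum to 0.2 + 0.55 + 0.0774 = 0.8274.
g_lr = 0.5301 − 0.8274 = -0.30.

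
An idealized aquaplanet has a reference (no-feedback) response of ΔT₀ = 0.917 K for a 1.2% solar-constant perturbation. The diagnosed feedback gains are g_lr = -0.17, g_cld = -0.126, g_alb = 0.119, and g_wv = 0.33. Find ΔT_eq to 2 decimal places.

Total gain g = -0.17 − 0.126 + 0.119 + 0.33 = 0.153.
Amplification A = 1/(1 − 0.153) = 1.181.
ΔT = 0.917 × 1.181 = 1.08 K.

1.08 K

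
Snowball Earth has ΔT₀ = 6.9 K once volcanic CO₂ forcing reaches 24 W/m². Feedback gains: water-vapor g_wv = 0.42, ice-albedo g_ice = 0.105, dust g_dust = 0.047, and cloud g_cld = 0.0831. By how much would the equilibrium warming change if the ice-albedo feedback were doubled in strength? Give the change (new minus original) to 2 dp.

8.76 K

Original: g = 0.6551, ΔT = 6.9/(1−0.6551) = 20.0058 K.
With doubled ice-albedo: g' = 0.7601, ΔT' = 6.9/(1−0.7601) = 28.7620 K.
Change = 28.7620 − 20.0058 = 8.76 K.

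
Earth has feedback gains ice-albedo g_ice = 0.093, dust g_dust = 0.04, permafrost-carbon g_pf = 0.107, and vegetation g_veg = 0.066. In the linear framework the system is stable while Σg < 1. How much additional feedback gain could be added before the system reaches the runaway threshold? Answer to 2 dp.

0.69

Current total gain = 0.093 + 0.04 + 0.107 + 0.066 = 0.306.
Margin to runaway = 1 − 0.306 = 0.69.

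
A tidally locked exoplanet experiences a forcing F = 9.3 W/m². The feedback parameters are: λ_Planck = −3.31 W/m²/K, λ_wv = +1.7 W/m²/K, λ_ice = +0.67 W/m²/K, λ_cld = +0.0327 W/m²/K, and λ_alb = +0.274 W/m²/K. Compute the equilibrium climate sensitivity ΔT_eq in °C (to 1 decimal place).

14.7 °C

Net feedback parameter λ = (−3.31) + (+1.7) + (+0.67) + (+0.0327) + (+0.274) = -0.6333 W/m²/K.
ΔT = −F/λ = −9.3/(-0.6333) = 14.7 °C.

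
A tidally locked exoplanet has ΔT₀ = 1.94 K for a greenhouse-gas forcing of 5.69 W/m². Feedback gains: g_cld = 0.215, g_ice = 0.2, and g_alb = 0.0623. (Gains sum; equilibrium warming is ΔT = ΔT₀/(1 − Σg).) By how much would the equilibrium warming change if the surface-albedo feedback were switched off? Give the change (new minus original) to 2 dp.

-0.40 K

Original: g = 0.4773, ΔT = 1.94/(1−0.4773) = 3.7115 K.
Without surface-albedo: g' = 0.415, ΔT' = 1.94/(1−0.415) = 3.3162 K.
Change = 3.3162 − 3.7115 = -0.40 K.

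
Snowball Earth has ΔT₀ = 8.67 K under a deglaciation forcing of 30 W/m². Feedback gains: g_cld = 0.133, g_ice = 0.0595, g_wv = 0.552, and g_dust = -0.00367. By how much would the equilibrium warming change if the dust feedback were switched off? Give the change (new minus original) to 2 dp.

0.48 K

Original: g = 0.74083, ΔT = 8.67/(1−0.74083) = 33.4529 K.
Without dust: g' = 0.7445, ΔT' = 8.67/(1−0.7445) = 33.9335 K.
Change = 33.9335 − 33.4529 = 0.48 K.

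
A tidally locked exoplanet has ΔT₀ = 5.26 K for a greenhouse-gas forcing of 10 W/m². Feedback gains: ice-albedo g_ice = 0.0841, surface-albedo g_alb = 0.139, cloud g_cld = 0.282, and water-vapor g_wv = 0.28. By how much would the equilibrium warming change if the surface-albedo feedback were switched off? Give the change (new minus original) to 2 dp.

Original: g = 0.7851, ΔT = 5.26/(1−0.7851) = 24.4765 K.
Without surface-albedo: g' = 0.6461, ΔT' = 5.26/(1−0.6461) = 14.8630 K.
Change = 14.8630 − 24.4765 = -9.61 K.

-9.61 K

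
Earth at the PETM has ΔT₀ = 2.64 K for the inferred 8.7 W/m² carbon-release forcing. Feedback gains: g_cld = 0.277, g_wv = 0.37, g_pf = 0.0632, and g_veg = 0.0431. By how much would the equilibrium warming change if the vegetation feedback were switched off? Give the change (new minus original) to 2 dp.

Original: g = 0.7533, ΔT = 2.64/(1−0.7533) = 10.7013 K.
Without vegetation: g' = 0.7102, ΔT' = 2.64/(1−0.7102) = 9.1097 K.
Change = 9.1097 − 10.7013 = -1.59 K.

-1.59 K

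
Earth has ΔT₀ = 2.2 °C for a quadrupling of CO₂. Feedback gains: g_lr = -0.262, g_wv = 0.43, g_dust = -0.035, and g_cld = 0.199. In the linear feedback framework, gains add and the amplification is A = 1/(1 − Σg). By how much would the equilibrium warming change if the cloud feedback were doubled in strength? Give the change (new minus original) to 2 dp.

Original: g = 0.332, ΔT = 2.2/(1−0.332) = 3.2934 °C.
With doubled cloud: g' = 0.531, ΔT' = 2.2/(1−0.531) = 4.6908 °C.
Change = 4.6908 − 3.2934 = 1.40 °C.

1.40 °C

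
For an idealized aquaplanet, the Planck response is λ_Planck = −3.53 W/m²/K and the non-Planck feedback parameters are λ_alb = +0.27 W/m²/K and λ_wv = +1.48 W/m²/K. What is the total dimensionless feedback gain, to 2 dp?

0.50

Convert to gains: g_alb = 0.27/3.53 = 0.07649; g_wv = 1.48/3.53 = 0.4193.
Total gain g = 0.49579.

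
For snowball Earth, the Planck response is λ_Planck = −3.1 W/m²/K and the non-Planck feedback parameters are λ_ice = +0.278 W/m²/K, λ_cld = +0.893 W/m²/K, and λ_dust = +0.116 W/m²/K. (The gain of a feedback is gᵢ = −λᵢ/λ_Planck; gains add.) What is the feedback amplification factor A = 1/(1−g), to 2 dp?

Convert to gains: g_ice = 0.278/3.1 = 0.08968; g_cld = 0.893/3.1 = 0.2881; g_dust = 0.116/3.1 = 0.03742.
Total gain g = 0.4152.
A = 1/(1 − 0.4152) = 1.71.

1.71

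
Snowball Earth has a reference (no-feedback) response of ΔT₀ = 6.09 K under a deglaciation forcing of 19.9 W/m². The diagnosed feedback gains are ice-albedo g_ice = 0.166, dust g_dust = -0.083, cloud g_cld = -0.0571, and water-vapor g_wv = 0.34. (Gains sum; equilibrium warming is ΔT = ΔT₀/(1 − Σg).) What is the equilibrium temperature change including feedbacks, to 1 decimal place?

Total gain g = 0.166 − 0.083 − 0.0571 + 0.34 = 0.3659.
Amplification A = 1/(1 − 0.3659) = 1.577.
ΔT = 6.09 × 1.577 = 9.6 K.

9.6 K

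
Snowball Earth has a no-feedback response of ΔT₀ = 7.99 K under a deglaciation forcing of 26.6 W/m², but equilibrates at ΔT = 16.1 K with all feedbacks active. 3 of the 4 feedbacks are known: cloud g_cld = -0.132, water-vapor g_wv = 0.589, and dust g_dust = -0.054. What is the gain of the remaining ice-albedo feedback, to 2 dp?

Amplification A = ΔT/ΔT₀ = 16.1/7.99 = 2.015.
Total gain g = 1 − 1/A = 1 − 1/2.015 = 0.5037.
Known gains sum to -0.132 + 0.589 − 0.054 = 0.403.
g_ice = 0.5037 − 0.403 = 0.10.

0.10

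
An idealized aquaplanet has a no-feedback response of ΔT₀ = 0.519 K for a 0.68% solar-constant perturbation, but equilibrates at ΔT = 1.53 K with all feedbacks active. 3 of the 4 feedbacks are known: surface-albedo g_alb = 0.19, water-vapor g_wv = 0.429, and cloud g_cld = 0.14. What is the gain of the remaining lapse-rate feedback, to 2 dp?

-0.10

Amplification A = ΔT/ΔT₀ = 1.53/0.519 = 2.948.
Total gain g = 1 − 1/A = 1 − 1/2.948 = 0.6608.
Known gains sum to 0.19 + 0.429 + 0.14 = 0.759.
g_lr = 0.6608 − 0.759 = -0.10.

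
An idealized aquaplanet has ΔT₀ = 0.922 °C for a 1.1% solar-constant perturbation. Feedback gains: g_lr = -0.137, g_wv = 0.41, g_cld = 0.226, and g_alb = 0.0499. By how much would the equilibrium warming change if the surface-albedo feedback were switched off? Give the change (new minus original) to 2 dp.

Original: g = 0.5489, ΔT = 0.922/(1−0.5489) = 2.0439 °C.
Without surface-albedo: g' = 0.499, ΔT' = 0.922/(1−0.499) = 1.8403 °C.
Change = 1.8403 − 2.0439 = -0.20 °C.

-0.20 °C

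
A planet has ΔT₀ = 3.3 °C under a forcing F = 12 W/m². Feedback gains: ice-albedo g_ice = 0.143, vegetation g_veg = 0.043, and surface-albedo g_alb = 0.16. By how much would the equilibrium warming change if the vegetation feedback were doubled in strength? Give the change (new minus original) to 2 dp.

Original: g = 0.346, ΔT = 3.3/(1−0.346) = 5.0459 °C.
With doubled vegetation: g' = 0.389, ΔT' = 3.3/(1−0.389) = 5.4010 °C.
Change = 5.4010 − 5.0459 = 0.36 °C.

0.36 °C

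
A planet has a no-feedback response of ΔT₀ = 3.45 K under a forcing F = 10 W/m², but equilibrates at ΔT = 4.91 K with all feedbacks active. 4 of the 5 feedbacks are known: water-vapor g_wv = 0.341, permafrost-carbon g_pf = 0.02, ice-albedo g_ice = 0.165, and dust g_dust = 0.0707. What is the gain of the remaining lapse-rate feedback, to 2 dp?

Amplification A = ΔT/ΔT₀ = 4.91/3.45 = 1.423.
Total gain g = 1 − 1/A = 1 − 1/1.423 = 0.2973.
Known gains sum to 0.341 + 0.02 + 0.165 + 0.0707 = 0.5967.
g_lr = 0.2973 − 0.5967 = -0.30.

-0.30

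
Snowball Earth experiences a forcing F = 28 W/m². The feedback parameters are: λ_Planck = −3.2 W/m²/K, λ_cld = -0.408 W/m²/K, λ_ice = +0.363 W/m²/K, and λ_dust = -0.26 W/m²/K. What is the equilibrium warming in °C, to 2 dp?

Net feedback parameter λ = (−3.2) + (-0.408) + (+0.363) + (-0.26) = -3.505 W/m²/K.
ΔT = −F/λ = −28/(-3.505) = 7.99 °C.

7.99 °C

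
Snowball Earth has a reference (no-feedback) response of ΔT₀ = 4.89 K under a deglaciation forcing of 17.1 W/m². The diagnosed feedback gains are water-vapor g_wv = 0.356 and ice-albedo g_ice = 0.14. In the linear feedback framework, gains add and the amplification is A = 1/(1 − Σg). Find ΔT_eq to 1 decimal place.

Total gain g = 0.356 + 0.14 = 0.496.
Amplification A = 1/(1 − 0.496) = 1.984.
ΔT = 4.89 × 1.984 = 9.7 K.

9.7 K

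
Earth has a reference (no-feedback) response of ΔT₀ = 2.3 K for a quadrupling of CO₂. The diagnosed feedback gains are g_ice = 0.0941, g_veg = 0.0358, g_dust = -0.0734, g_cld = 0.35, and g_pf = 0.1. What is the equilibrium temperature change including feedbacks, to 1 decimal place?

Total gain g = 0.0941 + 0.0358 − 0.0734 + 0.35 + 0.1 = 0.5065.
Amplification A = 1/(1 − 0.5065) = 2.026.
ΔT = 2.3 × 2.026 = 4.7 K.

4.7 K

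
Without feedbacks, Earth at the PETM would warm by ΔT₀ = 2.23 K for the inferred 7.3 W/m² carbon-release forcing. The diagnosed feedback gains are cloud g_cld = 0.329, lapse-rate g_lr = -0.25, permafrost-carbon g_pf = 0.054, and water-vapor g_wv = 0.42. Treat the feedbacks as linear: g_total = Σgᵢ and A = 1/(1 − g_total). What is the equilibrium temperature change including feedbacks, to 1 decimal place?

5.0 K

Total gain g = 0.329 − 0.25 + 0.054 + 0.42 = 0.553.
Amplification A = 1/(1 − 0.553) = 2.237.
ΔT = 2.23 × 2.237 = 5.0 K.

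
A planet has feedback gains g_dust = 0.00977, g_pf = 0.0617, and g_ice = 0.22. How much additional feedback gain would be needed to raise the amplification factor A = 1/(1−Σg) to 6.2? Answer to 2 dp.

0.55

Current total gain = 0.29147.
Target gain for A = 6.2: g* = 1 − 1/6.2 = 0.8387.
Additional gain needed = 0.8387 − 0.29147 = 0.55.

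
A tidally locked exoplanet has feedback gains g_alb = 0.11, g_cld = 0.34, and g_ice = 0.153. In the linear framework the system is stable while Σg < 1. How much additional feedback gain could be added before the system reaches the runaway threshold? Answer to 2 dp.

0.40

Current total gain = 0.11 + 0.34 + 0.153 = 0.603.
Margin to runaway = 1 − 0.603 = 0.40.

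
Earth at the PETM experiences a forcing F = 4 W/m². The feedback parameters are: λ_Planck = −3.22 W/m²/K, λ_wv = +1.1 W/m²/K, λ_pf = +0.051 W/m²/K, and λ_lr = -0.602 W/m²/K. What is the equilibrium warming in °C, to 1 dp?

1.5 °C

Net feedback parameter λ = (−3.22) + (+1.1) + (+0.051) + (-0.602) = -2.671 W/m²/K.
ΔT = −F/λ = −4/(-2.671) = 1.5 °C.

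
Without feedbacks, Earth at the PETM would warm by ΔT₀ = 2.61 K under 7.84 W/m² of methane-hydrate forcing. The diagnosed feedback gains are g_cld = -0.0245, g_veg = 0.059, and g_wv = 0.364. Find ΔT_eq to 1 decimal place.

Total gain g = -0.0245 + 0.059 + 0.364 = 0.3985.
Amplification A = 1/(1 − 0.3985) = 1.663.
ΔT = 2.61 × 1.663 = 4.3 K.

4.3 K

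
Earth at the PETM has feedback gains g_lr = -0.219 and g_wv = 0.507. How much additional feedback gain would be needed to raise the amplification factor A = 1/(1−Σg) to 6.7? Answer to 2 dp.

Current total gain = 0.288.
Target gain for A = 6.7: g* = 1 − 1/6.7 = 0.8507.
Additional gain needed = 0.8507 − 0.288 = 0.56.

0.56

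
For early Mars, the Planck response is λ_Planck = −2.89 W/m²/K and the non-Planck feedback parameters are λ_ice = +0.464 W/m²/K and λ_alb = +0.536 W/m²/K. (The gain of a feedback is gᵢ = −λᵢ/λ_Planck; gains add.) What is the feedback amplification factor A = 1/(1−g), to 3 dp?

Convert to gains: g_ice = 0.464/2.89 = 0.1606; g_alb = 0.536/2.89 = 0.1855.
Total gain g = 0.3461.
A = 1/(1 − 0.3461) = 1.529.

1.529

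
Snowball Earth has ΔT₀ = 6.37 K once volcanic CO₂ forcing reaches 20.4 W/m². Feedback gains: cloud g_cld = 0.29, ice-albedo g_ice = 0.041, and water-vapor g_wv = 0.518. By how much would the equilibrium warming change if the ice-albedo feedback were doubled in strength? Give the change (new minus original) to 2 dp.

15.72 K

Original: g = 0.849, ΔT = 6.37/(1−0.849) = 42.1854 K.
With doubled ice-albedo: g' = 0.89, ΔT' = 6.37/(1−0.89) = 57.9091 K.
Change = 57.9091 − 42.1854 = 15.72 K.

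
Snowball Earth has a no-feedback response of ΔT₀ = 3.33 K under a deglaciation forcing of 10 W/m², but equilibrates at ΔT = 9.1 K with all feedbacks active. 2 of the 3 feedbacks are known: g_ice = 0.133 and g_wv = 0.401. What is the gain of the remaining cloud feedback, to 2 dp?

0.10

Amplification A = ΔT/ΔT₀ = 9.1/3.33 = 2.733.
Total gain g = 1 − 1/A = 1 − 1/2.733 = 0.6341.
Known gains sum to 0.133 + 0.401 = 0.534.
g_cld = 0.6341 − 0.534 = 0.10.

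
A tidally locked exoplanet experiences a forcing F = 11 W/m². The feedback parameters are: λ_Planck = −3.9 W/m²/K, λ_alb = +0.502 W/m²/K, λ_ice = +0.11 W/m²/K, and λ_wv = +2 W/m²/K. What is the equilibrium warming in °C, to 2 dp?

Net feedback parameter λ = (−3.9) + (+0.502) + (+0.11) + (+2) = -1.288 W/m²/K.
ΔT = −F/λ = −11/(-1.288) = 8.54 °C.

8.54 °C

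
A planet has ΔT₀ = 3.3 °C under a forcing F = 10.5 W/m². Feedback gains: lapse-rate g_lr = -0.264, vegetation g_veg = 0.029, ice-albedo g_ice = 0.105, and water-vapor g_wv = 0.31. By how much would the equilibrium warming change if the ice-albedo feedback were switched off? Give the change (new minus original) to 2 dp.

Original: g = 0.18, ΔT = 3.3/(1−0.18) = 4.0244 °C.
Without ice-albedo: g' = 0.075, ΔT' = 3.3/(1−0.075) = 3.5676 °C.
Change = 3.5676 − 4.0244 = -0.46 °C.

-0.46 °C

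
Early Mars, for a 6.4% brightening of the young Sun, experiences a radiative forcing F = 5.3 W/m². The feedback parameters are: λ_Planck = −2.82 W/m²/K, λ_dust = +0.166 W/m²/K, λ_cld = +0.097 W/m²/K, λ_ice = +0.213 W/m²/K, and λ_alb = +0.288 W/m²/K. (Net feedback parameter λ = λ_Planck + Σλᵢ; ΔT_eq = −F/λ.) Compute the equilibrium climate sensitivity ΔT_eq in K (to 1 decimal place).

Net feedback parameter λ = (−2.82) + (+0.166) + (+0.097) + (+0.213) + (+0.288) = -2.056 W/m²/K.
ΔT = −F/λ = −5.3/(-2.056) = 2.6 K.

2.6 K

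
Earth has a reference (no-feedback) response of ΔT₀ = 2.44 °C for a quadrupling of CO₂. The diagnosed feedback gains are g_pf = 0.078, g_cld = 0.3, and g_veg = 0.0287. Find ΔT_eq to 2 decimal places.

4.11 °C

Total gain g = 0.078 + 0.3 + 0.0287 = 0.4067.
Amplification A = 1/(1 − 0.4067) = 1.685.
ΔT = 2.44 × 1.685 = 4.11 °C.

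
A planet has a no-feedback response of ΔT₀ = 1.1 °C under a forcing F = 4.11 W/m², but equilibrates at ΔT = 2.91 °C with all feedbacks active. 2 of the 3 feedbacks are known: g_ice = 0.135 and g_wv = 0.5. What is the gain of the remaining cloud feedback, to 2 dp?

-0.01

Amplification A = ΔT/ΔT₀ = 2.91/1.1 = 2.645.
Total gain g = 1 − 1/A = 1 − 1/2.645 = 0.6219.
Known gains sum to 0.135 + 0.5 = 0.635.
g_cld = 0.6219 − 0.635 = -0.01.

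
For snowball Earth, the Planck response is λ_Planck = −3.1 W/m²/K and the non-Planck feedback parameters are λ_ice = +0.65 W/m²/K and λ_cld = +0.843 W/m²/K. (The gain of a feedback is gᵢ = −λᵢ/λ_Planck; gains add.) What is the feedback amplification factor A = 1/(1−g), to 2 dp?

Convert to gains: g_ice = 0.65/3.1 = 0.2097; g_cld = 0.843/3.1 = 0.2719.
Total gain g = 0.4816.
A = 1/(1 − 0.4816) = 1.93.

1.93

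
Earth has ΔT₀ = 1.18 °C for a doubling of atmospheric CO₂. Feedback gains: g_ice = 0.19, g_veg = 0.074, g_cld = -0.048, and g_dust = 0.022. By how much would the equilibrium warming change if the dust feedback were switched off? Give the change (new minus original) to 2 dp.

-0.04 °C

Original: g = 0.238, ΔT = 1.18/(1−0.238) = 1.5486 °C.
Without dust: g' = 0.216, ΔT' = 1.18/(1−0.216) = 1.5051 °C.
Change = 1.5051 − 1.5486 = -0.04 °C.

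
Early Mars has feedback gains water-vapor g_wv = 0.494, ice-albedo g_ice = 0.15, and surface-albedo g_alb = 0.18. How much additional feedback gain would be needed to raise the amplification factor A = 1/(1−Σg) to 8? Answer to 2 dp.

0.05

Current total gain = 0.824.
Target gain for A = 8: g* = 1 − 1/8 = 0.875.
Additional gain needed = 0.875 − 0.824 = 0.05.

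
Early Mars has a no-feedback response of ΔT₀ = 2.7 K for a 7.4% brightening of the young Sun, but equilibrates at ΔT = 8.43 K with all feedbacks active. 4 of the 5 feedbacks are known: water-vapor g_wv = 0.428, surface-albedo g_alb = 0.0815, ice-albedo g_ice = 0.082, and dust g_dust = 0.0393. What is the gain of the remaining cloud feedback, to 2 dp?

0.05

Amplification A = ΔT/ΔT₀ = 8.43/2.7 = 3.122.
Total gain g = 1 − 1/A = 1 − 1/3.122 = 0.6797.
Known gains sum to 0.428 + 0.0815 + 0.082 + 0.0393 = 0.6308.
g_cld = 0.6797 − 0.6308 = 0.05.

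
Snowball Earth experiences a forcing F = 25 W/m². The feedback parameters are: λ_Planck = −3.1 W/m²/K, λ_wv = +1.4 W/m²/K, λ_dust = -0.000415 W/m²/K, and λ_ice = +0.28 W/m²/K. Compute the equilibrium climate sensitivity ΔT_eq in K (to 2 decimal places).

17.60 K

Net feedback parameter λ = (−3.1) + (+1.4) + (-0.000415) + (+0.28) = -1.420415 W/m²/K.
ΔT = −F/λ = −25/(-1.420415) = 17.60 K.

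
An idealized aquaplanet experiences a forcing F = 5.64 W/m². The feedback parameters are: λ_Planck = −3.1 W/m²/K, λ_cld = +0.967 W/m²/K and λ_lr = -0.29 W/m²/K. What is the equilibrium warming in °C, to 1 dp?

Net feedback parameter λ = (−3.1) + (+0.967) + (-0.29) = -2.423 W/m²/K.
ΔT = −F/λ = −5.64/(-2.423) = 2.3 °C.

2.3 °C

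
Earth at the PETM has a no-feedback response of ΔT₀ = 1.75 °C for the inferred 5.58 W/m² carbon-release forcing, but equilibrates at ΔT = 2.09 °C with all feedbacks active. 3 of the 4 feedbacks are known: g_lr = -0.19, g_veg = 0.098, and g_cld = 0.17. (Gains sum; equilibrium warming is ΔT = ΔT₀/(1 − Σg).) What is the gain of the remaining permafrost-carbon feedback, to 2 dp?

0.08

Amplification A = ΔT/ΔT₀ = 2.09/1.75 = 1.194.
Total gain g = 1 − 1/A = 1 − 1/1.194 = 0.1625.
Known gains sum to -0.19 + 0.098 + 0.17 = 0.078.
g_pf = 0.1625 − 0.078 = 0.08.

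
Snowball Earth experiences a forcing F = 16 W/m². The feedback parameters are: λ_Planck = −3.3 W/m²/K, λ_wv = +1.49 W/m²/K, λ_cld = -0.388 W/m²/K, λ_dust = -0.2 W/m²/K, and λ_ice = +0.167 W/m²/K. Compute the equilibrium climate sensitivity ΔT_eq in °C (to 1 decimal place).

7.2 °C

Net feedback parameter λ = (−3.3) + (+1.49) + (-0.388) + (-0.2) + (+0.167) = -2.231 W/m²/K.
ΔT = −F/λ = −16/(-2.231) = 7.2 °C.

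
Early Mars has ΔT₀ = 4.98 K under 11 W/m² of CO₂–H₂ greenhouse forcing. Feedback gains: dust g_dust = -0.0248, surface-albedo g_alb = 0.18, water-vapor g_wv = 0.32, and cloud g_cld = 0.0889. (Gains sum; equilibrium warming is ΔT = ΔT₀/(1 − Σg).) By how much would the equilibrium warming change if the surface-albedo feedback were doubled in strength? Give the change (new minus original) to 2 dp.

Original: g = 0.5641, ΔT = 4.98/(1−0.5641) = 11.4246 K.
With doubled surface-albedo: g' = 0.7441, ΔT' = 4.98/(1−0.7441) = 19.4607 K.
Change = 19.4607 − 11.4246 = 8.04 K.

8.04 K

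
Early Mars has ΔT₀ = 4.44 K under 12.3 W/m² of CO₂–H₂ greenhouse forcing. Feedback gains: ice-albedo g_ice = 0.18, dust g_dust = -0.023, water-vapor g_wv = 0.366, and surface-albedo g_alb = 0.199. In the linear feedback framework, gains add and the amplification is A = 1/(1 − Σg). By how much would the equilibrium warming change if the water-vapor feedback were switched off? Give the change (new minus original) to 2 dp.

Original: g = 0.722, ΔT = 4.44/(1−0.722) = 15.9712 K.
Without water-vapor: g' = 0.356, ΔT' = 4.44/(1−0.356) = 6.8944 K.
Change = 6.8944 − 15.9712 = -9.08 K.

-9.08 K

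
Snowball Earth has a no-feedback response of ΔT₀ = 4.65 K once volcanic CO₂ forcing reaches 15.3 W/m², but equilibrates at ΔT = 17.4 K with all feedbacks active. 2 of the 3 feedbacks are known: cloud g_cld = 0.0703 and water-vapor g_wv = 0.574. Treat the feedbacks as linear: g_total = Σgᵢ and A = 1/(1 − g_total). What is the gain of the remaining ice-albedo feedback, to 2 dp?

0.09

Amplification A = ΔT/ΔT₀ = 17.4/4.65 = 3.742.
Total gain g = 1 − 1/A = 1 − 1/3.742 = 0.7328.
Known gains sum to 0.0703 + 0.574 = 0.6443.
g_ice = 0.7328 − 0.6443 = 0.09.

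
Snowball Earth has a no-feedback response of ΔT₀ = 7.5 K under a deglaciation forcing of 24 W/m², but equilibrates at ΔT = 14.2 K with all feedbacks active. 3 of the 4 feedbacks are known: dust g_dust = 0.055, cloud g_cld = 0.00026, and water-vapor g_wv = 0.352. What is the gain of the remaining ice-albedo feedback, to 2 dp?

0.06

Amplification A = ΔT/ΔT₀ = 14.2/7.5 = 1.893.
Total gain g = 1 − 1/A = 1 − 1/1.893 = 0.4717.
Known gains sum to 0.055 + 0.00026 + 0.352 = 0.40726.
g_ice = 0.4717 − 0.40726 = 0.06.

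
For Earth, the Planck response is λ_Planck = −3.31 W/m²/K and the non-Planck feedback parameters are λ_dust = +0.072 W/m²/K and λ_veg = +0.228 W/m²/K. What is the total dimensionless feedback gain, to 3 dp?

Convert to gains: g_dust = 0.072/3.31 = 0.02175; g_veg = 0.228/3.31 = 0.06888.
Total gain g = 0.09063.

0.091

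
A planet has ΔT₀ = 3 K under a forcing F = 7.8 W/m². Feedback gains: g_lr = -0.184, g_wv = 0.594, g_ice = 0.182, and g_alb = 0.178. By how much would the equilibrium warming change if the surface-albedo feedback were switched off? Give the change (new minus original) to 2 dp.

Original: g = 0.77, ΔT = 3/(1−0.77) = 13.0435 K.
Without surface-albedo: g' = 0.592, ΔT' = 3/(1−0.592) = 7.3529 K.
Change = 7.3529 − 13.0435 = -5.69 K.

-5.69 K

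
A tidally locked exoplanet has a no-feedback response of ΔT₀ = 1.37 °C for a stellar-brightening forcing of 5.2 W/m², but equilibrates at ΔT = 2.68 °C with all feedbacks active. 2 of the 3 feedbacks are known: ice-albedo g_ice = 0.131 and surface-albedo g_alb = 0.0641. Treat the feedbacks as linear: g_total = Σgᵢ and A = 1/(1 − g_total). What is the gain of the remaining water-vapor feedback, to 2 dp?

Amplification A = ΔT/ΔT₀ = 2.68/1.37 = 1.956.
Total gain g = 1 − 1/A = 1 − 1/1.956 = 0.4888.
Known gains sum to 0.131 + 0.0641 = 0.1951.
g_wv = 0.4888 − 0.1951 = 0.29.

0.29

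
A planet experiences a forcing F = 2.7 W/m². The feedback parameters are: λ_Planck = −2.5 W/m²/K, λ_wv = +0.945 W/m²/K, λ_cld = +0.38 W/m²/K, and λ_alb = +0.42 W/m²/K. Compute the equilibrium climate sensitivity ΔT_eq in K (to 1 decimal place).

Net feedback parameter λ = (−2.5) + (+0.945) + (+0.38) + (+0.42) = -0.755 W/m²/K.
ΔT = −F/λ = −2.7/(-0.755) = 3.6 K.

3.6 K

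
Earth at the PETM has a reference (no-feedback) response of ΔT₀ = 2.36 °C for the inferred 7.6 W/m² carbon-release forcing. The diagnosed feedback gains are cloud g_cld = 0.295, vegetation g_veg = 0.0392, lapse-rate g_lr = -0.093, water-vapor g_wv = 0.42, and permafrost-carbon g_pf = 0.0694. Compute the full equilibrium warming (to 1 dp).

8.8 °C

Total gain g = 0.295 + 0.0392 − 0.093 + 0.42 + 0.0694 = 0.7306.
Amplification A = 1/(1 − 0.7306) = 3.712.
ΔT = 2.36 × 3.712 = 8.8 °C.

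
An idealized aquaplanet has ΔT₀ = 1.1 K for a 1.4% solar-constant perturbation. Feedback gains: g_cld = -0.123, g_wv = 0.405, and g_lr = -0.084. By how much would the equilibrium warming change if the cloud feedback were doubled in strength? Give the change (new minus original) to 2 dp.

-0.18 K

Original: g = 0.198, ΔT = 1.1/(1−0.198) = 1.3716 K.
With doubled cloud: g' = 0.075, ΔT' = 1.1/(1−0.075) = 1.1892 K.
Change = 1.1892 − 1.3716 = -0.18 K.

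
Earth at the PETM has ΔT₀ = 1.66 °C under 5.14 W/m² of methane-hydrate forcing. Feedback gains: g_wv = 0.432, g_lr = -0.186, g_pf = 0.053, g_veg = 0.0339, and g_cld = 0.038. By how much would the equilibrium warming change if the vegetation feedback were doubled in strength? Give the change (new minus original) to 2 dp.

0.15 °C

Original: g = 0.3709, ΔT = 1.66/(1−0.3709) = 2.6387 °C.
With doubled vegetation: g' = 0.4048, ΔT' = 1.66/(1−0.4048) = 2.7890 °C.
Change = 2.7890 − 2.6387 = 0.15 °C.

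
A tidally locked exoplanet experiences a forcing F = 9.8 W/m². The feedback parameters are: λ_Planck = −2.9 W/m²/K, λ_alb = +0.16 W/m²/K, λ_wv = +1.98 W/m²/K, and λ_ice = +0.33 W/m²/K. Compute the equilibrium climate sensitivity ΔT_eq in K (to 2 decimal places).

Net feedback parameter λ = (−2.9) + (+0.16) + (+1.98) + (+0.33) = -0.43 W/m²/K.
ΔT = −F/λ = −9.8/(-0.43) = 22.79 K.

22.79 K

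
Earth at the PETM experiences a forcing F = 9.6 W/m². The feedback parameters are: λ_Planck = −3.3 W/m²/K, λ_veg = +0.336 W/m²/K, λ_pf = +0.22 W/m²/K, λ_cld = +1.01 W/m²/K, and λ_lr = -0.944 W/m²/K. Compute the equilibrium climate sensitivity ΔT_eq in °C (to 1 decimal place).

Net feedback parameter λ = (−3.3) + (+0.336) + (+0.22) + (+1.01) + (-0.944) = -2.678 W/m²/K.
ΔT = −F/λ = −9.6/(-2.678) = 3.6 °C.

3.6 °C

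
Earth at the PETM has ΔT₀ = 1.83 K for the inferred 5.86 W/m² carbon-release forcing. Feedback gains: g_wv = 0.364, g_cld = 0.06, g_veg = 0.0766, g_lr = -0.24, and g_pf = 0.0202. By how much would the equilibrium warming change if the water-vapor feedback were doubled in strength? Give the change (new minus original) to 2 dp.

2.61 K

Original: g = 0.2808, ΔT = 1.83/(1−0.2808) = 2.5445 K.
With doubled water-vapor: g' = 0.6448, ΔT' = 1.83/(1−0.6448) = 5.1520 K.
Change = 5.1520 − 2.5445 = 2.61 K.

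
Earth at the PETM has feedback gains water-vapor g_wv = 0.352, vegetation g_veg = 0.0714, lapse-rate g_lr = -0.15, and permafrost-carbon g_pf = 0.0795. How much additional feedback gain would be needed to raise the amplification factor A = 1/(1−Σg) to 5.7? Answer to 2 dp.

Current total gain = 0.3529.
Target gain for A = 5.7: g* = 1 − 1/5.7 = 0.8246.
Additional gain needed = 0.8246 − 0.3529 = 0.47.

0.47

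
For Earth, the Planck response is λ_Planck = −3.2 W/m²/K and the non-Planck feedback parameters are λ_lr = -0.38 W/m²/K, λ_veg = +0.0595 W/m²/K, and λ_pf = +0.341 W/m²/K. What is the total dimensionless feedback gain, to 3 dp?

0.006

Convert to gains: g_lr = -0.38/3.2 = -0.1187; g_veg = 0.0595/3.2 = 0.01859; g_pf = 0.341/3.2 = 0.1066.
Total gain g = 0.00649.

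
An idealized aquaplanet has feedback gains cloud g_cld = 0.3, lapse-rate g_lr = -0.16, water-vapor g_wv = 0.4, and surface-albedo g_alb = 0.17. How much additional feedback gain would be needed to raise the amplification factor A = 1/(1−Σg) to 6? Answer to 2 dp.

Current total gain = 0.71.
Target gain for A = 6: g* = 1 − 1/6 = 0.8333.
Additional gain needed = 0.8333 − 0.71 = 0.12.

0.12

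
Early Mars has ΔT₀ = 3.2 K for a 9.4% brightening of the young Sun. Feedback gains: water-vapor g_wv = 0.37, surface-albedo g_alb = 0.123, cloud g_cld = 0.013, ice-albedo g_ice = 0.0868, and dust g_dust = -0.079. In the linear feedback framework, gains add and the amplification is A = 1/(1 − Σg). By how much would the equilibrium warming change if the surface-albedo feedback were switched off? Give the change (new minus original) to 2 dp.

Original: g = 0.5138, ΔT = 3.2/(1−0.5138) = 6.5817 K.
Without surface-albedo: g' = 0.3908, ΔT' = 3.2/(1−0.3908) = 5.2528 K.
Change = 5.2528 − 6.5817 = -1.33 K.

-1.33 K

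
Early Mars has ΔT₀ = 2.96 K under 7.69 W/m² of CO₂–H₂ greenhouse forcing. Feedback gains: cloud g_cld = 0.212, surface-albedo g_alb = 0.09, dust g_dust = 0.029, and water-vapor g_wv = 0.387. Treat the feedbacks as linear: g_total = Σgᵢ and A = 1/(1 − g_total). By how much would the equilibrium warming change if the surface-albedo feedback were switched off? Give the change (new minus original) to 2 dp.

-2.54 K

Original: g = 0.718, ΔT = 2.96/(1−0.718) = 10.4965 K.
Without surface-albedo: g' = 0.628, ΔT' = 2.96/(1−0.628) = 7.9570 K.
Change = 7.9570 − 10.4965 = -2.54 K.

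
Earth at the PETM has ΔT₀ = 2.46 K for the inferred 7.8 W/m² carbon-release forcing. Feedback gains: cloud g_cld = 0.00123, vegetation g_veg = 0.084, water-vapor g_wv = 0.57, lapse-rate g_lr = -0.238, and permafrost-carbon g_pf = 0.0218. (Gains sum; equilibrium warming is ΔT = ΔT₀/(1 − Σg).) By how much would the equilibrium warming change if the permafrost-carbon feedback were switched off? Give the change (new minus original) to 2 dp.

-0.16 K

Original: g = 0.43903, ΔT = 2.46/(1−0.43903) = 4.3853 K.
Without permafrost-carbon: g' = 0.41723, ΔT' = 2.46/(1−0.41723) = 4.2212 K.
Change = 4.2212 − 4.3853 = -0.16 K.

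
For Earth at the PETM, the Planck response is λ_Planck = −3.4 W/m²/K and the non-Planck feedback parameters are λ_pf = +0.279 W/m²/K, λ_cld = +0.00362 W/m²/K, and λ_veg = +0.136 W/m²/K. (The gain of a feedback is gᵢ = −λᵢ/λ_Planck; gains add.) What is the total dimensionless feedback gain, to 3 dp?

0.123

Convert to gains: g_pf = 0.279/3.4 = 0.08206; g_cld = 0.00362/3.4 = 0.001065; g_veg = 0.136/3.4 = 0.04.
Total gain g = 0.123125.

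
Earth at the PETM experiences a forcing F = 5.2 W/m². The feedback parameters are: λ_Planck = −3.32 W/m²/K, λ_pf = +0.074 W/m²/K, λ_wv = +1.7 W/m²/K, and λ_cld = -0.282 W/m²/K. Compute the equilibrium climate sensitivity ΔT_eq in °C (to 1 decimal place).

Net feedback parameter λ = (−3.32) + (+0.074) + (+1.7) + (-0.282) = -1.828 W/m²/K.
ΔT = −F/λ = −5.2/(-1.828) = 2.8 °C.

2.8 °C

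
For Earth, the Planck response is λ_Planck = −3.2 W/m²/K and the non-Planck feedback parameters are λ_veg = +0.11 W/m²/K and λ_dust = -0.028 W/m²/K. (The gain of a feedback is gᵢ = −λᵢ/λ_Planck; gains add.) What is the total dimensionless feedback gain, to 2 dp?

Convert to gains: g_veg = 0.11/3.2 = 0.03437; g_dust = -0.028/3.2 = -0.00875.
Total gain g = 0.02562.

0.03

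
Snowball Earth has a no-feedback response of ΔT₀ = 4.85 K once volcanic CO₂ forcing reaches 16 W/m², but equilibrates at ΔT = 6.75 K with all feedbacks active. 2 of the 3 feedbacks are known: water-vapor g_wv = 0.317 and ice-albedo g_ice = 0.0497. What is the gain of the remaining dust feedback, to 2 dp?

Amplification A = ΔT/ΔT₀ = 6.75/4.85 = 1.392.
Total gain g = 1 − 1/A = 1 − 1/1.392 = 0.2816.
Known gains sum to 0.317 + 0.0497 = 0.3667.
g_dust = 0.2816 − 0.3667 = -0.09.

-0.09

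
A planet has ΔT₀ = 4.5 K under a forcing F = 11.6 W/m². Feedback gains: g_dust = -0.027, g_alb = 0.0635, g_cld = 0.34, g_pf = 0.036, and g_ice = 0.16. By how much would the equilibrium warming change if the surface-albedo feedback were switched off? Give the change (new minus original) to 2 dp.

-1.36 K

Original: g = 0.5725, ΔT = 4.5/(1−0.5725) = 10.5263 K.
Without surface-albedo: g' = 0.509, ΔT' = 4.5/(1−0.509) = 9.1650 K.
Change = 9.1650 − 10.5263 = -1.36 K.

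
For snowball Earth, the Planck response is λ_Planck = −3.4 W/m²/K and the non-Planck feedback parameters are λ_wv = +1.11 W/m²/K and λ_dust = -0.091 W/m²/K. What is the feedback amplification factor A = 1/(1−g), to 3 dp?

Convert to gains: g_wv = 1.11/3.4 = 0.3265; g_dust = -0.091/3.4 = -0.02676.
Total gain g = 0.29974.
A = 1/(1 − 0.29974) = 1.428.

1.428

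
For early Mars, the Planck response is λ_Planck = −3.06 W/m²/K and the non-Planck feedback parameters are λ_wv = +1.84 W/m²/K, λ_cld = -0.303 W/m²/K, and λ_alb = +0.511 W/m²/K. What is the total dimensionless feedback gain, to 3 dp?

0.669

Convert to gains: g_wv = 1.84/3.06 = 0.6013; g_cld = -0.303/3.06 = -0.09902; g_alb = 0.511/3.06 = 0.167.
Total gain g = 0.66928.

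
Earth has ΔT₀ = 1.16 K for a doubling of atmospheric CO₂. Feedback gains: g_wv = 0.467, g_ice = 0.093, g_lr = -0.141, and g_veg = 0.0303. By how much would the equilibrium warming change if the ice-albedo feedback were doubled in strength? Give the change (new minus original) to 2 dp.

Original: g = 0.4493, ΔT = 1.16/(1−0.4493) = 2.1064 K.
With doubled ice-albedo: g' = 0.5423, ΔT' = 1.16/(1−0.5423) = 2.5344 K.
Change = 2.5344 − 2.1064 = 0.43 K.

0.43 K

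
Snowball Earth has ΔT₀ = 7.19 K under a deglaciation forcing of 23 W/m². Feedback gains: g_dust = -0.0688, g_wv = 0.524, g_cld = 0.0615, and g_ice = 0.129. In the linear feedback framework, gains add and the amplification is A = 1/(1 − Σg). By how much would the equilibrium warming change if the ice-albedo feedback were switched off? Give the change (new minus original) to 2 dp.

-5.42 K

Original: g = 0.6457, ΔT = 7.19/(1−0.6457) = 20.2935 K.
Without ice-albedo: g' = 0.5167, ΔT' = 7.19/(1−0.5167) = 14.8769 K.
Change = 14.8769 − 20.2935 = -5.42 K.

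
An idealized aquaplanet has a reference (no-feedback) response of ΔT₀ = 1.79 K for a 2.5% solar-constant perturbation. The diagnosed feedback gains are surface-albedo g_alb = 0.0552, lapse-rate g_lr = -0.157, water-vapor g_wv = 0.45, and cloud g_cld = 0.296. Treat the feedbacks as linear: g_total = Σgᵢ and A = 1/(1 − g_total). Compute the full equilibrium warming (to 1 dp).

5.0 K

Total gain g = 0.0552 − 0.157 + 0.45 + 0.296 = 0.6442.
Amplification A = 1/(1 − 0.6442) = 2.811.
ΔT = 1.79 × 2.811 = 5.0 K.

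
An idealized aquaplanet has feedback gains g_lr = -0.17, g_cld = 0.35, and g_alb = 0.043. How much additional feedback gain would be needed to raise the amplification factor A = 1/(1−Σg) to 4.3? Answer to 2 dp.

0.54

Current total gain = 0.223.
Target gain for A = 4.3: g* = 1 − 1/4.3 = 0.7674.
Additional gain needed = 0.7674 − 0.223 = 0.54.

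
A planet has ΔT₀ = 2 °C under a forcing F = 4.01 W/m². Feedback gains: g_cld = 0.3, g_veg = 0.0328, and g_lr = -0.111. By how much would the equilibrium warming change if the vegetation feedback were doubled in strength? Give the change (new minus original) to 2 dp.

0.11 °C

Original: g = 0.2218, ΔT = 2/(1−0.2218) = 2.5700 °C.
With doubled vegetation: g' = 0.2546, ΔT' = 2/(1−0.2546) = 2.6831 °C.
Change = 2.6831 − 2.5700 = 0.11 °C.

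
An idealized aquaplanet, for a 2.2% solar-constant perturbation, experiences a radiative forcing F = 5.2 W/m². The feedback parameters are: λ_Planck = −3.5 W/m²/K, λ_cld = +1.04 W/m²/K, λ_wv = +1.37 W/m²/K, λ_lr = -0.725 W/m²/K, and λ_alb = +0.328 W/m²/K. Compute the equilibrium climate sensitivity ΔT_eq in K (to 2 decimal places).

3.50 K

Net feedback parameter λ = (−3.5) + (+1.04) + (+1.37) + (-0.725) + (+0.328) = -1.487 W/m²/K.
ΔT = −F/λ = −5.2/(-1.487) = 3.50 K.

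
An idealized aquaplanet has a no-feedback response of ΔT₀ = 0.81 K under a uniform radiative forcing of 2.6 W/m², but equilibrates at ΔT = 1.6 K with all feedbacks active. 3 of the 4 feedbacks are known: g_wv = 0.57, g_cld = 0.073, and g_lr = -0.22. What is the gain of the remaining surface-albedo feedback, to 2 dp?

0.07

Amplification A = ΔT/ΔT₀ = 1.6/0.81 = 1.975.
Total gain g = 1 − 1/A = 1 − 1/1.975 = 0.4937.
Known gains sum to 0.57 + 0.073 − 0.22 = 0.423.
g_alb = 0.4937 − 0.423 = 0.07.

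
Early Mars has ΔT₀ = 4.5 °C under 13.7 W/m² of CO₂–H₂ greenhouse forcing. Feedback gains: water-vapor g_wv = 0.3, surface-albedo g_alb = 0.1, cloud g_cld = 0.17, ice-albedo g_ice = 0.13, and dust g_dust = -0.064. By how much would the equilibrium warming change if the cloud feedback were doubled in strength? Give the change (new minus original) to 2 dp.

Original: g = 0.636, ΔT = 4.5/(1−0.636) = 12.3626 °C.
With doubled cloud: g' = 0.806, ΔT' = 4.5/(1−0.806) = 23.1959 °C.
Change = 23.1959 − 12.3626 = 10.83 °C.

10.83 °C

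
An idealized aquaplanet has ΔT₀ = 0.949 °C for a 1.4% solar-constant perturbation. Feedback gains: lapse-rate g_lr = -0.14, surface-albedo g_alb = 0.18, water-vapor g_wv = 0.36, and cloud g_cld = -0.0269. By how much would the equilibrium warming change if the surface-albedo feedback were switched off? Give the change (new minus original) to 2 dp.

Original: g = 0.3731, ΔT = 0.949/(1−0.3731) = 1.5138 °C.
Without surface-albedo: g' = 0.1931, ΔT' = 0.949/(1−0.1931) = 1.1761 °C.
Change = 1.1761 − 1.5138 = -0.34 °C.

-0.34 °C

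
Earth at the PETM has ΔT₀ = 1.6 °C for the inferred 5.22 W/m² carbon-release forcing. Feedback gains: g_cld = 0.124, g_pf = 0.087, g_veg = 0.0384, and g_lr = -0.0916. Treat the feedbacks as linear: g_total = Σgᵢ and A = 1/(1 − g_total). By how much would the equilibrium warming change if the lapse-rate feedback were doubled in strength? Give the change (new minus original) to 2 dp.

Original: g = 0.1578, ΔT = 1.6/(1−0.1578) = 1.8998 °C.
With doubled lapse-rate: g' = 0.0662, ΔT' = 1.6/(1−0.0662) = 1.7134 °C.
Change = 1.7134 − 1.8998 = -0.19 °C.

-0.19 °C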